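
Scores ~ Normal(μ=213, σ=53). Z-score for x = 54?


z = (x - μ)/σ = (54 - 213)/53 = -3.0

z = -3.0


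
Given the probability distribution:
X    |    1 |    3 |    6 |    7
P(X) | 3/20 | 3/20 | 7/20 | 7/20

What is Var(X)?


E[X] = 103/20
E[X²] = 125/4
Var(X) = E[X²] - (E[X])² = 125/4 - 10609/400 = 1891/400

Var(X) = 1891/400 ≈ 4.7275


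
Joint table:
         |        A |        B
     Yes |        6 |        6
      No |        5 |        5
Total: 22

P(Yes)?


P(Yes) = (6+6)/22 = 12/22 = 6/11

P(Yes) = 6/11 ≈ 54.55%


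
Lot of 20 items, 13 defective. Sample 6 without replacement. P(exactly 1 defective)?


Hypergeometric: C(13,1)×C(7,5)/C(20,6)
= 13×21/38760 = 91/12920

P(X=1) = 91/12920 ≈ 0.70%


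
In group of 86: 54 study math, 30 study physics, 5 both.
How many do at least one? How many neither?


|A∪B| = 54+30-5 = 79
Neither = 86-79 = 7

At least one: 79; Neither: 7


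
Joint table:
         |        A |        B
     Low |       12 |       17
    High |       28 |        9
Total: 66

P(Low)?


P(Low) = (12+17)/66 = 29/66

P(Low) = 29/66 ≈ 43.94%


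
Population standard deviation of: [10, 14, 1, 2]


Mean = 27/4
  (10-27/4)²=169/16
  (14-27/4)²=841/16
  (1-27/4)²=529/16
  (2-27/4)²=361/16
Σ(x-μ)² = 475/4
σ² = (475/4)/4 = 475/16

σ = √(475/16) ≈ 5.4486


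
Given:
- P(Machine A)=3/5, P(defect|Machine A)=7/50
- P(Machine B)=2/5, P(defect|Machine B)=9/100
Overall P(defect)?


P(B) = Σ P(B|Aᵢ)×P(Aᵢ)
  7/50×3/5 = 21/250
  9/100×2/5 = 9/250
Sum = 3/25

P(defect) = 3/25 ≈ 12.00%


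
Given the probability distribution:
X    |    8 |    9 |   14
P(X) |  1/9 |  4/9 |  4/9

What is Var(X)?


E[X] = 100/9
E[X²] = 1172/9
Var(X) = E[X²] - (E[X])² = 1172/9 - 10000/81 = 548/81

Var(X) = 548/81 ≈ 6.7654


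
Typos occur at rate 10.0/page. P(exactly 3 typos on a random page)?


Poisson(λ=10.0): P(X=3) = e^(-λ)×λ^k/k!
= e^(-10.0) × 10.0^3 / 3!
≈ 4.539992976e-05 × 1000 / 6 ≈ 0.007567

P(X=3) ≈ 0.007567 ≈ 0.76%


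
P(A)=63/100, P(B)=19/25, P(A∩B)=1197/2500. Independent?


P(A)×P(B) = 1197/2500
P(A∩B) = 1197/2500
Equal ✓ → Independent

Yes, independent


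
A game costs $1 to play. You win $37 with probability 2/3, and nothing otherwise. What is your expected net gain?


E[gain] = (37-1)×2/3 + (-1)×1/3
= 24 - 1/3 = 71/3

Expected net gain = $71/3 ≈ $23.67


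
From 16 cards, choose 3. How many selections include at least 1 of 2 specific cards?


Complement: C(16,3) - C(14,3) = 560 - 364 = 196

196


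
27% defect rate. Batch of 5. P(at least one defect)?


P(all good) = (73/100)^5 = 2073071593/10000000000
P(≥1 defect) = 7926928407/10000000000

P = 7926928407/10000000000 ≈ 79.27%


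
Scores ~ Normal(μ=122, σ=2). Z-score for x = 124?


z = (x - μ)/σ = (124 - 122)/2 = 1.0

z = 1.0


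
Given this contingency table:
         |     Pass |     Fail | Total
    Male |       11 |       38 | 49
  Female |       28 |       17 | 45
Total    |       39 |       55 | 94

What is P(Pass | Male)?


P(Pass | Male) = 11/(11+38) = 11/49

P(Pass|Male) = 11/49 ≈ 22.45%


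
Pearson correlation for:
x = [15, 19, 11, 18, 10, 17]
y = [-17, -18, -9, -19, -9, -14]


n=6, Σx=90, Σy=-86, Σxy=-1366, Σx²=1420, Σy²=1332
r = (6×(-1366) - 90×(-86))/√((6×1420 - 90²)(6×1332 - (-86)²))
= -456/√(420×596) = -456/√250320 ≈ -456/500.3199 ≈ -0.9114

r ≈ -0.9114


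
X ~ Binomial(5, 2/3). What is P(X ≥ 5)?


P(X ≥ 5) = Σ P(X=i) for i=5..5
P(X=5) = 32/243
Sum = 32/243

P(X ≥ 5) = 32/243 ≈ 13.17%


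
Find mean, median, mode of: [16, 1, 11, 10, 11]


Sorted: [1, 10, 11, 11, 16]
Mean = 49/5
Median = 11
Freq: {16: 1, 1: 1, 11: 2, 10: 1}
Mode: [11]

Mean=49/5, Median=11, Mode=11


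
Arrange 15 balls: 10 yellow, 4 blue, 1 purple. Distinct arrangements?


15!/(10!×4!×1!) = 15015

15015


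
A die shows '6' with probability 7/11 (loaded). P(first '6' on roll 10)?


Geometric: P(X=10) = (1-p)^(k-1)×p = (4/11)^9×7/11 = 1835008/25937424601

P(X=10) = 1835008/25937424601 ≈ 0.01%


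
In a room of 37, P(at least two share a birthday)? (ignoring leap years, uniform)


P(all different) = Π(365-i)/365 for i=0..36
= 0.151266
P(match) = 1 - 0.151266 = 0.848734

P ≈ 0.8487 ≈ 84.87%


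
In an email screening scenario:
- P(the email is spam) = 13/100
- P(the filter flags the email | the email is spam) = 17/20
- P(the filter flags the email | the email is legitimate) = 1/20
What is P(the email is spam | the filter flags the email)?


Using Bayes' theorem:
P(A|B) = P(B|A)·P(A) / P(B)

P(the filter flags the email) = 17/20 × 13/100 + 1/20 × 87/100
= 221/2000 + 87/2000 = 77/500

P(the email is spam|the filter flags the email) = (221/2000) / (77/500) = 221/308

P(the email is spam|the filter flags the email) = 221/308 ≈ 71.75%


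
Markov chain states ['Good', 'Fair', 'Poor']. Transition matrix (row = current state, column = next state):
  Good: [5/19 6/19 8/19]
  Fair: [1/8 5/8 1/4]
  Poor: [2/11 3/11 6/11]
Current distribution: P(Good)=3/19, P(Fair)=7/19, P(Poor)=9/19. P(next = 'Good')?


P(next=Good) = Σᵢ P(now=i)×P(i→Good)
= 3/19×5/19 + 7/19×1/8 + 9/19×2/11
= 15/361 + 7/152 + 18/209 = 5519/31768

P = 5519/31768 ≈ 0.1737


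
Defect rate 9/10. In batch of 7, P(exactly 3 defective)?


Binomial: P(X=3) = C(7,3)×p^3×(1-p)^4
= 35 × 729/1000 × 1/10000 = 5103/2000000

P(X=3) = 5103/2000000 ≈ 0.26%


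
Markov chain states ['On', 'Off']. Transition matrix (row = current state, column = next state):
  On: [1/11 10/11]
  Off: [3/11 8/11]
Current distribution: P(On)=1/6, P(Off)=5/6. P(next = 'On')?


P(next=On) = Σᵢ P(now=i)×P(i→On)
= 1/6×1/11 + 5/6×3/11
= 1/66 + 5/22 = 8/33

P = 8/33 ≈ 0.2424


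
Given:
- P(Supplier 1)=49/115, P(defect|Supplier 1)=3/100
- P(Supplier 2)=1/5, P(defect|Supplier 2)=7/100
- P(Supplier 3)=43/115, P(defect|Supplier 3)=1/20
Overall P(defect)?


P(B) = Σ P(B|Aᵢ)×P(Aᵢ)
  3/100×49/115 = 147/11500
  7/100×1/5 = 7/500
  1/20×43/115 = 43/2300
Sum = 523/11500

P(defect) = 523/11500 ≈ 4.55%


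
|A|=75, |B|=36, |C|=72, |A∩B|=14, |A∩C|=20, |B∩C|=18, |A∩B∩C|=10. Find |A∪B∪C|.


|A∪B∪C| = 75+36+72-14-20-18+10 = 141

|A∪B∪C| = 141


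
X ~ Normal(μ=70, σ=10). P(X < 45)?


z = (45-70)/10 = -2.5
P(Z < -2.5) = 0.0062

P(X < 45) ≈ 0.0062


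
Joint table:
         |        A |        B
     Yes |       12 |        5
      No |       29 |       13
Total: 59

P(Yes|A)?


P(Yes|A) = 12/(12+29) = 12/41

P = 12/41 ≈ 29.27%


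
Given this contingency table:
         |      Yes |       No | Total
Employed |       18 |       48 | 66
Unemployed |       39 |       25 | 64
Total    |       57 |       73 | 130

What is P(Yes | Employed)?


P(Yes | Employed) = 18/(18+48) = 18/66 = 3/11

P(Yes|Employed) = 3/11 ≈ 27.27%


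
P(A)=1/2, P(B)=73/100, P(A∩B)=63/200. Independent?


P(A)×P(B) = 73/200
P(A∩B) = 63/200
Not equal → NOT independent

No, not independent


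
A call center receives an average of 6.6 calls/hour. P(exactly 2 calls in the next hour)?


Poisson(λ=6.6): P(X=2) = e^(-λ)×λ^k/k!
= e^(-6.6) × 6.6^2 / 2!
≈ 0.001360368038 × 43.56 / 2 ≈ 0.029629

P(X=2) ≈ 0.029629 ≈ 2.96%


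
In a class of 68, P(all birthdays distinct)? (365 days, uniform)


P(all different) = Π(365-i)/365 for i=0..67
= (365/365)×(364/365)×...×(298/365)
= 0.001274

P ≈ 0.0013 ≈ 0.13%


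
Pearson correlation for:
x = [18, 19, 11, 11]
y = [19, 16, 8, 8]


n=4, Σx=59, Σy=51, Σxy=822, Σx²=927, Σy²=745
r = (4×822 - 59×51)/√((4×927 - 59²)(4×745 - 51²))
= 279/√(227×379) = 279/√86033 ≈ 279/293.3138 ≈ 0.9512

r ≈ 0.9512


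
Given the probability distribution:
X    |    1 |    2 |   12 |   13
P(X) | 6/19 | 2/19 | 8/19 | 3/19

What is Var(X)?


E[X] = 145/19
E[X²] = 1673/19
Var(X) = E[X²] - (E[X])² = 1673/19 - 21025/361 = 10762/361

Var(X) = 10762/361 ≈ 29.8116


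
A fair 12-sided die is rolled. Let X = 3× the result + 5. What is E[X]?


E[die] = (1+12)/2 = 13/2
E[X] = 3×13/2 + 5 = 49/2

E[X] = 49/2


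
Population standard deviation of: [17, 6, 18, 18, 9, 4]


Mean = 72/6 = 12
  (17-12)²=25
  (6-12)²=36
  (18-12)²=36
  (18-12)²=36
  (9-12)²=9
  (4-12)²=64
Σ(x-μ)² = 206
σ² = 206/6 = 103/3

σ = √(103/3) ≈ 5.8595


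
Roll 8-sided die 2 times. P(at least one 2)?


P(no 2)^2 = (7/8)^2 = 49/64
P(≥1) = 1 - 49/64 = 15/64

P = 15/64 ≈ 23.44%


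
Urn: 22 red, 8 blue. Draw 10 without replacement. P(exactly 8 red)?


Hypergeometric: C(22,8)×C(8,2)/C(30,10)
= 319770×28/30045015 = 2584/8671

P(X=8) = 2584/8671 ≈ 29.80%


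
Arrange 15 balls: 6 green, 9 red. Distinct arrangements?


15!/(6!×9!) = 5005

5005


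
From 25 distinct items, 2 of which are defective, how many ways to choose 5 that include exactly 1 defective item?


Choose 1 of the 2 defective items and 4 of the other 23 items:
C(2,1)×C(23,4) = 2×8855 = 17710

17710


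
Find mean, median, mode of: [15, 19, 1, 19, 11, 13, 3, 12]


Sorted: [1, 3, 11, 12, 13, 15, 19, 19]
Mean = 93/8
Median = 25/2
Freq: {15: 1, 19: 2, 1: 1, 11: 1, 13: 1, 3: 1, 12: 1}
Mode: [19]

Mean=93/8, Median=25/2, Mode=19


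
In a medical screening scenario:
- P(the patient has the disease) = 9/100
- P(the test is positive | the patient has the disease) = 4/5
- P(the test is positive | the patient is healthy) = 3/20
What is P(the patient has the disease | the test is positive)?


Using Bayes' theorem:
P(A|B) = P(B|A)·P(A) / P(B)

P(the test is positive) = 4/5 × 9/100 + 3/20 × 91/100
= 9/125 + 273/2000 = 417/2000

P(the patient has the disease|the test is positive) = (9/125) / (417/2000) = 48/139

P(the patient has the disease|the test is positive) = 48/139 ≈ 34.53%


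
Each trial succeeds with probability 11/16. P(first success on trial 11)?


Geometric: P(X=11) = (1-p)^(k-1)×p = (5/16)^10×11/16 = 107421875/17592186044416

P(X=11) = 107421875/17592186044416 ≈ 0.00%


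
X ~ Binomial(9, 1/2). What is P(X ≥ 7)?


P(X ≥ 7) = Σ P(X=i) for i=7..9
P(X=7) = 9/128
P(X=8) = 9/512
P(X=9) = 1/512
Sum = 23/256

P(X ≥ 7) = 23/256 ≈ 8.98%


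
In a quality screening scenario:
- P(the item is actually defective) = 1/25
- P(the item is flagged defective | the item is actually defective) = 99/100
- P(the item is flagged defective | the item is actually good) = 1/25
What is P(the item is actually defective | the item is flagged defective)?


Using Bayes' theorem:
P(A|B) = P(B|A)·P(A) / P(B)

P(the item is flagged defective) = 99/100 × 1/25 + 1/25 × 24/25
= 99/2500 + 24/625 = 39/500

P(the item is actually defective|the item is flagged defective) = (99/2500) / (39/500) = 33/65

P(the item is actually defective|the item is flagged defective) = 33/65 ≈ 50.77%


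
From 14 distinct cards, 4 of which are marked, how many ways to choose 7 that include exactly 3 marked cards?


Choose 3 of the 4 marked cards and 4 of the other 10 cards:
C(4,3)×C(10,4) = 4×210 = 840

840


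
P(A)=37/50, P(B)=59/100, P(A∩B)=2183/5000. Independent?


P(A)×P(B) = 2183/5000
P(A∩B) = 2183/5000
Equal ✓ → Independent

Yes, independent


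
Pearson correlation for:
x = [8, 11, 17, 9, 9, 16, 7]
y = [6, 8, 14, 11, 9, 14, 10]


n=7, Σx=77, Σy=72, Σxy=848, Σx²=941, Σy²=794
r = (7×848 - 77×72)/√((7×941 - 77²)(7×794 - 72²))
= 392/√(658×374) = 392/√246092 ≈ 392/496.0766 ≈ 0.7902

r ≈ 0.7902


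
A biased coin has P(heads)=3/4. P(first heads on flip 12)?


Geometric: P(X=12) = (1-p)^(k-1)×p = (1/4)^11×3/4 = 3/16777216

P(X=12) = 3/16777216 ≈ 0.00%


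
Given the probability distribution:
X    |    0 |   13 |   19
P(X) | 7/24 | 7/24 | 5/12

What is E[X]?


E[X] = Σ x·P(X=x)
= (0)×(7/24) + (13)×(7/24) + (19)×(5/12)
= 281/24

E[X] = 281/24


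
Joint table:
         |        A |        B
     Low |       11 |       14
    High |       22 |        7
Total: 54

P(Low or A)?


P(Low∨A) = P(Low) + P(A) - P(Low∧A)
= (25 + 33 - 11)/54 = 47/54

P = 47/54 ≈ 87.04%


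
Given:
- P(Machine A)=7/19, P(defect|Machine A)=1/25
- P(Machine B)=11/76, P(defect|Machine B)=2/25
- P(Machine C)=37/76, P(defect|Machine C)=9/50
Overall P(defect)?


P(B) = Σ P(B|Aᵢ)×P(Aᵢ)
  1/25×7/19 = 7/475
  2/25×11/76 = 11/950
  9/50×37/76 = 333/3800
Sum = 433/3800

P(defect) = 433/3800 ≈ 11.39%


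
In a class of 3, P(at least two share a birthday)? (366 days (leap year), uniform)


P(all different) = Π(366-i)/366 for i=0..2
= 0.991818
P(match) = 1 - 0.991818 = 0.008182

P ≈ 0.0082 ≈ 0.82%


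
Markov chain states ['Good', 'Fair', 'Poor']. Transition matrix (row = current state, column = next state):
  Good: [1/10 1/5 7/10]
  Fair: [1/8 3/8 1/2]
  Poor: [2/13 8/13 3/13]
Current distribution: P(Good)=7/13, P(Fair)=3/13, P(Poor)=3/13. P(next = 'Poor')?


P(next=Poor) = Σᵢ P(now=i)×P(i→Poor)
= 7/13×7/10 + 3/13×1/2 + 3/13×3/13
= 49/130 + 3/26 + 9/169 = 461/845

P = 461/845 ≈ 0.5456


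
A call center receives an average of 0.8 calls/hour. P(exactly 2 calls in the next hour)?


Poisson(λ=0.8): P(X=2) = e^(-λ)×λ^k/k!
= e^(-0.8) × 0.8^2 / 2!
≈ 0.4493289641 × 0.64 / 2 ≈ 0.143785

P(X=2) ≈ 0.143785 ≈ 14.38%


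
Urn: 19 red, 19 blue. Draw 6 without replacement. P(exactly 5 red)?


Hypergeometric: C(19,5)×C(19,1)/C(38,6)
= 11628×19/2760681 = 228/2849

P(X=5) = 228/2849 ≈ 8.00%


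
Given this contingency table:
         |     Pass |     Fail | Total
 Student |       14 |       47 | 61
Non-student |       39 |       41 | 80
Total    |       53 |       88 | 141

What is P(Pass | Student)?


P(Pass | Student) = 14/(14+47) = 14/61

P(Pass|Student) = 14/61 ≈ 22.95%


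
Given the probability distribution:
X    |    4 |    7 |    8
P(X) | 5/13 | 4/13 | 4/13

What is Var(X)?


E[X] = 80/13
E[X²] = 532/13
Var(X) = E[X²] - (E[X])² = 532/13 - 6400/169 = 516/169

Var(X) = 516/169 ≈ 3.0533


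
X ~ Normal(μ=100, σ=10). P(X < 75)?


z = (75-100)/10 = -2.5
P(Z < -2.5) = 0.0062

P(X < 75) ≈ 0.0062


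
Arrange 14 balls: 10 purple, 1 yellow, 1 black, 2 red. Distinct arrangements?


14!/(10!×1!×1!×2!) = 12012

12012


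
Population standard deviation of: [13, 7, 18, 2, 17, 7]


Mean = 64/6 = 32/3
  (13-32/3)²=49/9
  (7-32/3)²=121/9
  (18-32/3)²=484/9
  (2-32/3)²=676/9
  (17-32/3)²=361/9
  (7-32/3)²=121/9
Σ(x-μ)² = 604/3
σ² = (604/3)/6 = 302/9

σ = √(302/9) ≈ 5.7927


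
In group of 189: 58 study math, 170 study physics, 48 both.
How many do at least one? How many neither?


|A∪B| = 58+170-48 = 180
Neither = 189-180 = 9

At least one: 180; Neither: 9


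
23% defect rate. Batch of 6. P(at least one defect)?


P(all good) = (77/100)^6 = 208422380089/1000000000000
P(≥1 defect) = 791577619911/1000000000000

P = 791577619911/1000000000000 ≈ 79.16%


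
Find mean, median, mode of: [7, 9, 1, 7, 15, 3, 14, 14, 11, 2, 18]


Sorted: [1, 2, 3, 7, 7, 9, 11, 14, 14, 15, 18]
Mean = 101/11
Median = 9
Freq: {7: 2, 9: 1, 1: 1, 15: 1, 3: 1, 14: 2, 11: 1, 2: 1, 18: 1}
Mode: [7, 14]

Mean=101/11, Median=9, Mode=[7, 14]


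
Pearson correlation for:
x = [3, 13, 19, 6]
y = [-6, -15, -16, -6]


n=4, Σx=41, Σy=-43, Σxy=-553, Σx²=575, Σy²=553
r = (4×(-553) - 41×(-43))/√((4×575 - 41²)(4×553 - (-43)²))
= -449/√(619×363) = -449/√224697 ≈ -449/474.0222 ≈ -0.9472

r ≈ -0.9472


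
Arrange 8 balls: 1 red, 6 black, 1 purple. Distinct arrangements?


8!/(1!×6!×1!) = 56

56


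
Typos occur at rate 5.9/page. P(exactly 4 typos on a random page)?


Poisson(λ=5.9): P(X=4) = e^(-λ)×λ^k/k!
= e^(-5.9) × 5.9^4 / 4!
≈ 0.002739444819 × 1211.7361 / 24 ≈ 0.138312

P(X=4) ≈ 0.138312 ≈ 13.83%


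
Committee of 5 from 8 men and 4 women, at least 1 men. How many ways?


Count by #men:
  1M,4W: C(8,1)×C(4,4)=8
  2M,3W: C(8,2)×C(4,3)=112
  3M,2W: C(8,3)×C(4,2)=336
  4M,1W: C(8,4)×C(4,1)=280
  5M,0W: C(8,5)×C(4,0)=56
Total = 792

792


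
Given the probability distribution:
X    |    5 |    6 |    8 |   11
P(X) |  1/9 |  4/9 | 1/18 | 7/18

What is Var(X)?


E[X] = 143/18
E[X²] = 1249/18
Var(X) = E[X²] - (E[X])² = 1249/18 - 20449/324 = 2033/324

Var(X) = 2033/324 ≈ 6.2747


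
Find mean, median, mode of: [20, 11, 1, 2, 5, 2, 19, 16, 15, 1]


Sorted: [1, 1, 2, 2, 5, 11, 15, 16, 19, 20]
Mean = 92/10 = 46/5
Median = 8
Freq: {20: 1, 11: 1, 1: 2, 2: 2, 5: 1, 19: 1, 16: 1, 15: 1}
Mode: [1, 2]

Mean=46/5, Median=8, Mode=[1, 2]


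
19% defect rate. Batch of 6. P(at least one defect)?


P(all good) = (81/100)^6 = 282429536481/1000000000000
P(≥1 defect) = 717570463519/1000000000000

P = 717570463519/1000000000000 ≈ 71.76%


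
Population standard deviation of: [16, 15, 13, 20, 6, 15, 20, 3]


Mean = 108/8 = 27/2
  (16-27/2)²=25/4
  (15-27/2)²=9/4
  (13-27/2)²=1/4
  (20-27/2)²=169/4
  (6-27/2)²=225/4
  (15-27/2)²=9/4
  (20-27/2)²=169/4
  (3-27/2)²=441/4
Σ(x-μ)² = 262
σ² = 262/8 = 131/4

σ = √(131/4) ≈ 5.7228


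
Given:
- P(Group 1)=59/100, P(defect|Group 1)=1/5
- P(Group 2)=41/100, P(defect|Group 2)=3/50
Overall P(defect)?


P(B) = Σ P(B|Aᵢ)×P(Aᵢ)
  1/5×59/100 = 59/500
  3/50×41/100 = 123/5000
Sum = 713/5000

P(defect) = 713/5000 ≈ 14.26%


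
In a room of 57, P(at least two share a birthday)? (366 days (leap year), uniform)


P(all different) = Π(366-i)/366 for i=0..56
= 0.010010
P(match) = 1 - 0.010010 = 0.989990

P ≈ 0.9900 ≈ 99.00%


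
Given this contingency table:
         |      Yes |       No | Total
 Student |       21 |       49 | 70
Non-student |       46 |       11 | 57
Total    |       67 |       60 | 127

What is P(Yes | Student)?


P(Yes | Student) = 21/(21+49) = 21/70 = 3/10

P(Yes|Student) = 3/10 ≈ 30.00%


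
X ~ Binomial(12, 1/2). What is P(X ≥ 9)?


P(X ≥ 9) = Σ P(X=i) for i=9..12
P(X=9) = 55/1024
P(X=10) = 33/2048
P(X=11) = 3/1024
P(X=12) = 1/4096
Sum = 299/4096

P(X ≥ 9) = 299/4096 ≈ 7.30%


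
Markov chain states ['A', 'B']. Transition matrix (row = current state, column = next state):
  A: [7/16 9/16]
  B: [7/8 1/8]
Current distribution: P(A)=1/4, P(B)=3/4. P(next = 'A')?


P(next=A) = Σᵢ P(now=i)×P(i→A)
= 1/4×7/16 + 3/4×7/8
= 7/64 + 21/32 = 49/64

P = 49/64 ≈ 0.7656


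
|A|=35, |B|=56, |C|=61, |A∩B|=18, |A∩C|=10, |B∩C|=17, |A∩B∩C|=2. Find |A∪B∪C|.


|A∪B∪C| = 35+56+61-18-10-17+2 = 109

|A∪B∪C| = 109


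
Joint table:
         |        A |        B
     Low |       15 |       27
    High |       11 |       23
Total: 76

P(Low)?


P(Low) = (15+27)/76 = 42/76 = 21/38

P(Low) = 21/38 ≈ 55.26%


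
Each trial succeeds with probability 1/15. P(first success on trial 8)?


Geometric: P(X=8) = (1-p)^(k-1)×p = (14/15)^7×1/15 = 105413504/2562890625

P(X=8) = 105413504/2562890625 ≈ 4.11%


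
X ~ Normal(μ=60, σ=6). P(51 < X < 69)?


z₁=(51-60)/6=-1.5, z₂=(69-60)/6=1.5
P = Φ(1.5) - Φ(-1.5) = 0.933193 - 0.066807 = 0.866386 ≈ 0.8664

P(51 < X < 69) ≈ 0.8664


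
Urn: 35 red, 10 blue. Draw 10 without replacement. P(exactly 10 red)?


Hypergeometric: C(35,10)×C(10,0)/C(45,10)
= 183579396×1/3190187286 = 213962/3718167

P(X=10) = 213962/3718167 ≈ 5.75%


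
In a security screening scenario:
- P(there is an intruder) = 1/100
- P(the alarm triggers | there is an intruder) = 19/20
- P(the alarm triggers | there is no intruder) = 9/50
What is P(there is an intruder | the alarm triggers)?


Using Bayes' theorem:
P(A|B) = P(B|A)·P(A) / P(B)

P(the alarm triggers) = 19/20 × 1/100 + 9/50 × 99/100
= 19/2000 + 891/5000 = 1877/10000

P(there is an intruder|the alarm triggers) = (19/2000) / (1877/10000) = 95/1877

P(there is an intruder|the alarm triggers) = 95/1877 ≈ 5.06%


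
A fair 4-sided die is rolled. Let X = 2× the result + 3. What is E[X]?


E[die] = (1+4)/2 = 5/2
E[X] = 2×5/2 + 3 = 8

E[X] = 8


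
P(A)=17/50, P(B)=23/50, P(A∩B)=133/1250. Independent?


P(A)×P(B) = 391/2500
P(A∩B) = 133/1250
Not equal → NOT independent

No, not independent


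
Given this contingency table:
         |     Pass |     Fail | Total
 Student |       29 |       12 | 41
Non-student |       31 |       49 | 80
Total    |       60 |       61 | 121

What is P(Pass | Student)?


P(Pass | Student) = 29/(29+12) = 29/41

P(Pass|Student) = 29/41 ≈ 70.73%


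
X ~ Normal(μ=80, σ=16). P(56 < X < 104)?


z₁=(56-80)/16=-1.5, z₂=(104-80)/16=1.5
P = Φ(1.5) - Φ(-1.5) = 0.933193 - 0.066807 = 0.866386 ≈ 0.8664

P(56 < X < 104) ≈ 0.8664


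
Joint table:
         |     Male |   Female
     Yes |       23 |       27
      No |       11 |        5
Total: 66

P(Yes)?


P(Yes) = (23+27)/66 = 50/66 = 25/33

P(Yes) = 25/33 ≈ 75.76%


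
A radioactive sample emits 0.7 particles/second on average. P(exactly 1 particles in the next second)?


Poisson(λ=0.7): P(X=1) = e^(-λ)×λ^k/k!
= e^(-0.7) × 0.7^1 / 1!
≈ 0.4965853038 × 0.7 / 1 ≈ 0.347610

P(X=1) ≈ 0.347610 ≈ 34.76%


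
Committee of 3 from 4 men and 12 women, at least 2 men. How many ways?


Count by #men:
  2M,1W: C(4,2)×C(12,1)=72
  3M,0W: C(4,3)×C(12,0)=4
Total = 76

76


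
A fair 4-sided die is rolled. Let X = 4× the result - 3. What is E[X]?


E[die] = (1+4)/2 = 5/2
E[X] = 4×5/2 - 3 = 7

E[X] = 7


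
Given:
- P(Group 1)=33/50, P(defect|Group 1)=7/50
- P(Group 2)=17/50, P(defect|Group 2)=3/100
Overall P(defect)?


P(B) = Σ P(B|Aᵢ)×P(Aᵢ)
  7/50×33/50 = 231/2500
  3/100×17/50 = 51/5000
Sum = 513/5000

P(defect) = 513/5000 ≈ 10.26%


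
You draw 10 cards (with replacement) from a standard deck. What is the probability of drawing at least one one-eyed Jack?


P(not a one-eyed Jack) = 50/52 = 25/26
P(none in 10 draws) = (25/26)^10 = 95367431640625/141167095653376
P(≥1 one-eyed Jack) = 1 - 95367431640625/141167095653376 = 45799664012751/141167095653376

P = 45799664012751/141167095653376 ≈ 32.44%


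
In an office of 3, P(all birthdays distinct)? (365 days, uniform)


P(all different) = Π(365-i)/365 for i=0..2
= (365/365)×(364/365)×...×(363/365)
= 0.991796

P ≈ 0.9918 ≈ 99.18%


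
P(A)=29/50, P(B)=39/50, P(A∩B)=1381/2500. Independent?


P(A)×P(B) = 1131/2500
P(A∩B) = 1381/2500
Not equal → NOT independent

No, not independent


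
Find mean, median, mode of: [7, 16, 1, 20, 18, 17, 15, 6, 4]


Sorted: [1, 4, 6, 7, 15, 16, 17, 18, 20]
Mean = 104/9
Median = 15
Freq: {7: 1, 16: 1, 1: 1, 20: 1, 18: 1, 17: 1, 15: 1, 6: 1, 4: 1}
Mode: No mode

Mean=104/9, Median=15, Mode=No mode


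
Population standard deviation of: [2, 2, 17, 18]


Mean = 39/4
  (2-39/4)²=961/16
  (2-39/4)²=961/16
  (17-39/4)²=841/16
  (18-39/4)²=1089/16
Σ(x-μ)² = 963/4
σ² = (963/4)/4 = 963/16

σ = √(963/16) ≈ 7.7581


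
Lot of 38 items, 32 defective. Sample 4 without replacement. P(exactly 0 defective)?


Hypergeometric: C(32,0)×C(6,4)/C(38,4)
= 1×15/73815 = 1/4921

P(X=0) = 1/4921 ≈ 0.02%


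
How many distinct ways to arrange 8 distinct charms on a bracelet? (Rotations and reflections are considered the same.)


Free circular arrangements: rotations and reflections both identified.
(n-1)!/2 = 7!/2 = 5040/2 = 2520

2520


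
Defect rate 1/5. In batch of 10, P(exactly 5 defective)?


Binomial: P(X=5) = C(10,5)×p^5×(1-p)^5
= 252 × 1/3125 × 1024/3125 = 258048/9765625

P(X=5) = 258048/9765625 ≈ 2.64%


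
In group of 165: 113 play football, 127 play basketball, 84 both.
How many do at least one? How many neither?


|A∪B| = 113+127-84 = 156
Neither = 165-156 = 9

At least one: 156; Neither: 9


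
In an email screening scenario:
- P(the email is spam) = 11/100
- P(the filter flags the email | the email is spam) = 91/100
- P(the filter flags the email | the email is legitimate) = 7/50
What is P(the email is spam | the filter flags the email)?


Using Bayes' theorem:
P(A|B) = P(B|A)·P(A) / P(B)

P(the filter flags the email) = 91/100 × 11/100 + 7/50 × 89/100
= 1001/10000 + 623/5000 = 2247/10000

P(the email is spam|the filter flags the email) = (1001/10000) / (2247/10000) = 143/321

P(the email is spam|the filter flags the email) = 143/321 ≈ 44.55%


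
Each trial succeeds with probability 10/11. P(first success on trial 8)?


Geometric: P(X=8) = (1-p)^(k-1)×p = (1/11)^7×10/11 = 10/214358881

P(X=8) = 10/214358881 ≈ 0.00%


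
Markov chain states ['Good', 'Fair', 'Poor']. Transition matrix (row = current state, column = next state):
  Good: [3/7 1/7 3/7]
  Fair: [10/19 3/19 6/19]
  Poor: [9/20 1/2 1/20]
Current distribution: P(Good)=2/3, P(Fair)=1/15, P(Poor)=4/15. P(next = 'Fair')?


P(next=Fair) = Σᵢ P(now=i)×P(i→Fair)
= 2/3×1/7 + 1/15×3/19 + 4/15×1/2
= 2/21 + 1/95 + 2/15 = 159/665

P = 159/665 ≈ 0.2391


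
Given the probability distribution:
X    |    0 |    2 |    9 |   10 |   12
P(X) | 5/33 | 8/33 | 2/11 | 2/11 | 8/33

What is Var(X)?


E[X] = 226/33
E[X²] = 2270/33
Var(X) = E[X²] - (E[X])² = 2270/33 - 51076/1089 = 23834/1089

Var(X) = 23834/1089 ≈ 21.8861


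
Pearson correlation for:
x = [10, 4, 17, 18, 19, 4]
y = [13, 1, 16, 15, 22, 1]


n=6, Σx=72, Σy=68, Σxy=1098, Σx²=1106, Σy²=1136
r = (6×1098 - 72×68)/√((6×1106 - 72²)(6×1136 - 68²))
= 1692/√(1452×2192) = 1692/√3182784 ≈ 1692/1784.0359 ≈ 0.9484

r ≈ 0.9484


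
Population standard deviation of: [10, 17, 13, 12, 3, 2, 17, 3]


Mean = 77/8
  (10-77/8)²=9/64
  (17-77/8)²=3481/64
  (13-77/8)²=729/64
  (12-77/8)²=361/64
  (3-77/8)²=2809/64
  (2-77/8)²=3721/64
  (17-77/8)²=3481/64
  (3-77/8)²=2809/64
Σ(x-μ)² = 2175/8
σ² = (2175/8)/8 = 2175/64

σ = √(2175/64) ≈ 5.8296


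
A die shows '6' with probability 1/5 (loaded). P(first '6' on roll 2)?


Geometric: P(X=2) = (1-p)^(k-1)×p = (4/5)^1×1/5 = 4/25

P(X=2) = 4/25 ≈ 16.00%


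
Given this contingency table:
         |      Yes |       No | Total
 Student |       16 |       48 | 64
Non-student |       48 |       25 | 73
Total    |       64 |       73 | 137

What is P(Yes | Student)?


P(Yes | Student) = 16/(16+48) = 16/64 = 1/4

P(Yes|Student) = 1/4 ≈ 25.00%


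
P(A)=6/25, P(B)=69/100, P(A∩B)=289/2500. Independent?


P(A)×P(B) = 207/1250
P(A∩B) = 289/2500
Not equal → NOT independent

No, not independent


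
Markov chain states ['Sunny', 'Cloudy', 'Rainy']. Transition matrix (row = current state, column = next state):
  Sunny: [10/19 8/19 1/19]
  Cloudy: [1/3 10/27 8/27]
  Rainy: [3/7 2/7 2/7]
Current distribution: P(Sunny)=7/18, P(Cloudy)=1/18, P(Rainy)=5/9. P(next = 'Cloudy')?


P(next=Cloudy) = Σᵢ P(now=i)×P(i→Cloudy)
= 7/18×8/19 + 1/18×10/27 + 5/9×2/7
= 28/171 + 5/243 + 10/63 = 11087/32319

P = 11087/32319 ≈ 0.3430


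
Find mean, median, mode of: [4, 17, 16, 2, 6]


Sorted: [2, 4, 6, 16, 17]
Mean = 45/5 = 9
Median = 6
Freq: {4: 1, 17: 1, 16: 1, 2: 1, 6: 1}
Mode: No mode

Mean=9, Median=6, Mode=No mode


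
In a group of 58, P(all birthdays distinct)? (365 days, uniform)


P(all different) = Π(365-i)/365 for i=0..57
= (365/365)×(364/365)×...×(308/365)
= 0.008335

P ≈ 0.0083 ≈ 0.83%


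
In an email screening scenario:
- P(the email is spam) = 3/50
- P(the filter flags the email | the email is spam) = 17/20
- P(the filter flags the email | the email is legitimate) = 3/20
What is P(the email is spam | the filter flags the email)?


Using Bayes' theorem:
P(A|B) = P(B|A)·P(A) / P(B)

P(the filter flags the email) = 17/20 × 3/50 + 3/20 × 47/50
= 51/1000 + 141/1000 = 24/125

P(the email is spam|the filter flags the email) = (51/1000) / (24/125) = 17/64

P(the email is spam|the filter flags the email) = 17/64 ≈ 26.56%


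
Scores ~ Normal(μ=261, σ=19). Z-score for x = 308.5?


z = (x - μ)/σ = (308.5 - 261)/19 = 2.5

z = 2.5


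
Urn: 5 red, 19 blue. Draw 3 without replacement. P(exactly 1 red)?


Hypergeometric: C(5,1)×C(19,2)/C(24,3)
= 5×171/2024 = 855/2024

P(X=1) = 855/2024 ≈ 42.24%


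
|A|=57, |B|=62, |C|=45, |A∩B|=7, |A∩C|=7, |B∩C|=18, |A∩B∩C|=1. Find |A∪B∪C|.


|A∪B∪C| = 57+62+45-7-7-18+1 = 133

|A∪B∪C| = 133


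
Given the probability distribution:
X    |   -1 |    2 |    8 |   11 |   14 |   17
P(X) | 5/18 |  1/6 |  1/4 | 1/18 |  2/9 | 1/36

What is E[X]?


E[X] = Σ x·P(X=x)
= (-1)×(5/18) + (2)×(1/6) + (8)×(1/4) + (11)×(1/18) + (14)×(2/9) + (17)×(1/36)
= 25/4

E[X] = 25/4


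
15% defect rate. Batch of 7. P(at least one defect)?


P(all good) = (17/20)^7 = 410338673/1280000000
P(≥1 defect) = 869661327/1280000000

P = 869661327/1280000000 ≈ 67.94%


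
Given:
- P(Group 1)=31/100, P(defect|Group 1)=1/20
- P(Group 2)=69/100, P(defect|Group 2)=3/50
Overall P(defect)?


P(B) = Σ P(B|Aᵢ)×P(Aᵢ)
  1/20×31/100 = 31/2000
  3/50×69/100 = 207/5000
Sum = 569/10000

P(defect) = 569/10000 ≈ 5.69%


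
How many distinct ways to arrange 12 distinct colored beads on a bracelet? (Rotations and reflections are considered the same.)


Free circular arrangements: rotations and reflections both identified.
(n-1)!/2 = 11!/2 = 39916800/2 = 19958400

19958400


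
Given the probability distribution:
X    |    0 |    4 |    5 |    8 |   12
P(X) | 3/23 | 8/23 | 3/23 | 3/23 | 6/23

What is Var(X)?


E[X] = 143/23
E[X²] = 1259/23
Var(X) = E[X²] - (E[X])² = 1259/23 - 20449/529 = 8508/529

Var(X) = 8508/529 ≈ 16.0832


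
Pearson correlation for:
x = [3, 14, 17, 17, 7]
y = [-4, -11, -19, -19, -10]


n=5, Σx=58, Σy=-63, Σxy=-882, Σx²=832, Σy²=959
r = (5×(-882) - 58×(-63))/√((5×832 - 58²)(5×959 - (-63)²))
= -756/√(796×826) = -756/√657496 ≈ -756/810.8613 ≈ -0.9323

r ≈ -0.9323


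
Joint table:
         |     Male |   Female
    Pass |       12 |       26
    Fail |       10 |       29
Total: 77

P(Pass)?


P(Pass) = (12+26)/77 = 38/77

P(Pass) = 38/77 ≈ 49.35%


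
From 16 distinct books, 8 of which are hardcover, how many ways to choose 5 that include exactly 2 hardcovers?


Choose 2 of the 8 hardcovers and 3 of the other 8 books:
C(8,2)×C(8,3) = 28×56 = 1568

1568


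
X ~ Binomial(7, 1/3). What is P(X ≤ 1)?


P(X ≤ 1) = Σ P(X=i) for i=0..1
P(X=0) = 128/2187
P(X=1) = 448/2187
Sum = 64/243

P(X ≤ 1) = 64/243 ≈ 26.34%


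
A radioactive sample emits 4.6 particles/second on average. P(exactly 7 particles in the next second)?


Poisson(λ=4.6): P(X=7) = e^(-λ)×λ^k/k!
= e^(-4.6) × 4.6^7 / 7!
≈ 0.01005183574 × 43581.7657216 / 5040 ≈ 0.086920

P(X=7) ≈ 0.086920 ≈ 8.69%


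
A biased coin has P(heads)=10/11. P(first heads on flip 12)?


Geometric: P(X=12) = (1-p)^(k-1)×p = (1/11)^11×10/11 = 10/3138428376721

P(X=12) = 10/3138428376721 ≈ 0.00%


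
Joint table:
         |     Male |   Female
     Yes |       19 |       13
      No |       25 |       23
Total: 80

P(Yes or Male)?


P(Yes∨Male) = P(Yes) + P(Male) - P(Yes∧Male)
= (32 + 44 - 19)/80 = 57/80

P = 57/80 ≈ 71.25%


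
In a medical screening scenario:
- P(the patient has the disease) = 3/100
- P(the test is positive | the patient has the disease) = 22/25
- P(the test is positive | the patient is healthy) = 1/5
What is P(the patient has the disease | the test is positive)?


Using Bayes' theorem:
P(A|B) = P(B|A)·P(A) / P(B)

P(the test is positive) = 22/25 × 3/100 + 1/5 × 97/100
= 33/1250 + 97/500 = 551/2500

P(the patient has the disease|the test is positive) = (33/1250) / (551/2500) = 66/551

P(the patient has the disease|the test is positive) = 66/551 ≈ 11.98%


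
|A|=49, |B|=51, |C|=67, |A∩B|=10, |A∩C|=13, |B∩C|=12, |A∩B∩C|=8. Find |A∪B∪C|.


|A∪B∪C| = 49+51+67-10-13-12+8 = 140

|A∪B∪C| = 140


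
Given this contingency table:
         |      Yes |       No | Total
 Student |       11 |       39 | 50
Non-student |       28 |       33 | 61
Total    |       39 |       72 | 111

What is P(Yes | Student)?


P(Yes | Student) = 11/(11+39) = 11/50

P(Yes|Student) = 11/50 ≈ 22.00%


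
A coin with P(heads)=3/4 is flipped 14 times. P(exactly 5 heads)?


Binomial: P(X=5) = C(14,5)×p^5×(1-p)^9
= 2002 × 243/1024 × 1/262144 = 243243/134217728

P(X=5) = 243243/134217728 ≈ 0.18%


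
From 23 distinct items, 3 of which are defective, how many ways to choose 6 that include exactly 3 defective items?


Choose 3 of the 3 defective items and 3 of the other 20 items:
C(3,3)×C(20,3) = 1×1140 = 1140

1140


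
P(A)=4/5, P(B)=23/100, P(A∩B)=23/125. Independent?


P(A)×P(B) = 23/125
P(A∩B) = 23/125
Equal ✓ → Independent

Yes, independent


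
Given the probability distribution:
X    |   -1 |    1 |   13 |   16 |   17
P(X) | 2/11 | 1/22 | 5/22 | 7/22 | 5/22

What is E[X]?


E[X] = Σ x·P(X=x)
= (-1)×(2/11) + (1)×(1/22) + (13)×(5/22) + (16)×(7/22) + (17)×(5/22)
= 259/22

E[X] = 259/22


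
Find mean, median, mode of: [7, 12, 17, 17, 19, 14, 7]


Sorted: [7, 7, 12, 14, 17, 17, 19]
Mean = 93/7
Median = 14
Freq: {7: 2, 12: 1, 17: 2, 19: 1, 14: 1}
Mode: [7, 17]

Mean=93/7, Median=14, Mode=[7, 17]


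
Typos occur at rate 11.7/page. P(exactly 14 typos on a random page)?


Poisson(λ=11.7): P(X=14) = e^(-λ)×λ^k/k!
= e^(-11.7) × 11.7^14 / 14!
≈ 8.293819161e-06 × 9.00745423927e+14 / 87178291200 ≈ 0.085694

P(X=14) ≈ 0.085694 ≈ 8.57%


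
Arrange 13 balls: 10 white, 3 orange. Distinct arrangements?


13!/(10!×3!) = 286

286


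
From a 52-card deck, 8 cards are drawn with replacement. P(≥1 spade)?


P(not a spade) = 39/52 = 3/4
P(none in 8 draws) = (3/4)^8 = 6561/65536
P(≥1 spade) = 1 - 6561/65536 = 58975/65536

P = 58975/65536 ≈ 89.99%


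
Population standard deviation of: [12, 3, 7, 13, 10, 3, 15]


Mean = 63/7 = 9
  (12-9)²=9
  (3-9)²=36
  (7-9)²=4
  (13-9)²=16
  (10-9)²=1
  (3-9)²=36
  (15-9)²=36
Σ(x-μ)² = 138
σ² = 138/7

σ = √(138/7) ≈ 4.4401


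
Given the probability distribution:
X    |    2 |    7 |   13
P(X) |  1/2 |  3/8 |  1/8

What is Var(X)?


E[X] = 21/4
E[X²] = 83/2
Var(X) = E[X²] - (E[X])² = 83/2 - 441/16 = 223/16

Var(X) = 223/16 ≈ 13.9375


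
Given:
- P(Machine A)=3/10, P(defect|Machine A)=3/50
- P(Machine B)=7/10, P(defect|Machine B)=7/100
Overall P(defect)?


P(B) = Σ P(B|Aᵢ)×P(Aᵢ)
  3/50×3/10 = 9/500
  7/100×7/10 = 49/1000
Sum = 67/1000

P(defect) = 67/1000 ≈ 6.70%


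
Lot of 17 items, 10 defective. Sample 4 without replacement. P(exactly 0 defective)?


Hypergeometric: C(10,0)×C(7,4)/C(17,4)
= 1×35/2380 = 1/68

P(X=0) = 1/68 ≈ 1.47%


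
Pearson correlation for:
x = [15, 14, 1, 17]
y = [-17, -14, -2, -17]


n=4, Σx=47, Σy=-50, Σxy=-742, Σx²=711, Σy²=778
r = (4×(-742) - 47×(-50))/√((4×711 - 47²)(4×778 - (-50)²))
= -618/√(635×612) = -618/√388620 ≈ -618/623.3939 ≈ -0.9913

r ≈ -0.9913


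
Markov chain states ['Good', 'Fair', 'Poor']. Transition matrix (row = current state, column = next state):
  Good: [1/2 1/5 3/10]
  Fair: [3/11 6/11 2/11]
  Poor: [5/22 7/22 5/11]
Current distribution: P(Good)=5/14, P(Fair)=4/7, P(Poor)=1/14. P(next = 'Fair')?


P(next=Fair) = Σᵢ P(now=i)×P(i→Fair)
= 5/14×1/5 + 4/7×6/11 + 1/14×7/22
= 1/14 + 24/77 + 1/44 = 125/308

P = 125/308 ≈ 0.4058


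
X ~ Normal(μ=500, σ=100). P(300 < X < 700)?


z₁=(300-500)/100=-2.0, z₂=(700-500)/100=2.0
P = Φ(2.0) - Φ(-2.0) = 0.977250 - 0.022750 = 0.954500 ≈ 0.9545

P(300 < X < 700) ≈ 0.9545


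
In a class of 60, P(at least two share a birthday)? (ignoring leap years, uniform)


P(all different) = Π(365-i)/365 for i=0..59
= 0.005877
P(match) = 1 - 0.005877 = 0.994123

P ≈ 0.9941 ≈ 99.41%


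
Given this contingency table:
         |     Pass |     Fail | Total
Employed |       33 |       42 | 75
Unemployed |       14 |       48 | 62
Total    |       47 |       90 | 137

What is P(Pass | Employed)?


P(Pass | Employed) = 33/(33+42) = 33/75 = 11/25

P(Pass|Employed) = 11/25 ≈ 44.00%


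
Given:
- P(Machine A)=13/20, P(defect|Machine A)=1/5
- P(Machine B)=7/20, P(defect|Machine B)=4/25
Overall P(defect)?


P(B) = Σ P(B|Aᵢ)×P(Aᵢ)
  1/5×13/20 = 13/100
  4/25×7/20 = 7/125
Sum = 93/500

P(defect) = 93/500 ≈ 18.60%


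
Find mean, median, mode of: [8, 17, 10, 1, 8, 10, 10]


Sorted: [1, 8, 8, 10, 10, 10, 17]
Mean = 64/7
Median = 10
Freq: {8: 2, 17: 1, 10: 3, 1: 1}
Mode: [10]

Mean=64/7, Median=10, Mode=10


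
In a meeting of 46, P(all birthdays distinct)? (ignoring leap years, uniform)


P(all different) = Π(365-i)/365 for i=0..45
= (365/365)×(364/365)×...×(320/365)
= 0.051747

P ≈ 0.0517 ≈ 5.17%


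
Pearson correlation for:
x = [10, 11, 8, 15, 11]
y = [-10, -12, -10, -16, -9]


n=5, Σx=55, Σy=-57, Σxy=-651, Σx²=631, Σy²=681
r = (5×(-651) - 55×(-57))/√((5×631 - 55²)(5×681 - (-57)²))
= -120/√(130×156) = -120/√20280 ≈ -120/142.4079 ≈ -0.8427

r ≈ -0.8427


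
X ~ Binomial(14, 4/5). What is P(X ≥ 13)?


P(X ≥ 13) = Σ P(X=i) for i=13..14
P(X=13) = 939524096/6103515625
P(X=14) = 268435456/6103515625
Sum = 1207959552/6103515625

P(X ≥ 13) = 1207959552/6103515625 ≈ 19.79%


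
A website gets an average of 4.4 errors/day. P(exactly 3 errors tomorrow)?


Poisson(λ=4.4): P(X=3) = e^(-λ)×λ^k/k!
= e^(-4.4) × 4.4^3 / 3!
≈ 0.0122773399 × 85.184 / 6 ≈ 0.174305

P(X=3) ≈ 0.174305 ≈ 17.43%


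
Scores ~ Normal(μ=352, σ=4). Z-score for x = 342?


z = (x - μ)/σ = (342 - 352)/4 = -2.5

z = -2.5


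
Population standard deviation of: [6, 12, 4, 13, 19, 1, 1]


Mean = 56/7 = 8
  (6-8)²=4
  (12-8)²=16
  (4-8)²=16
  (13-8)²=25
  (19-8)²=121
  (1-8)²=49
  (1-8)²=49
Σ(x-μ)² = 280
σ² = 280/7 = 40

σ = √(40) ≈ 6.3246


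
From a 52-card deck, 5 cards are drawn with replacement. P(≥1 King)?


P(not a King) = 48/52 = 12/13
P(none in 5 draws) = (12/13)^5 = 248832/371293
P(≥1 King) = 1 - 248832/371293 = 122461/371293

P = 122461/371293 ≈ 32.98%


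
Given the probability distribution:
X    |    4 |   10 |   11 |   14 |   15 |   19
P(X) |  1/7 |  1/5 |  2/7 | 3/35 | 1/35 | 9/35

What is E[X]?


E[X] = Σ x·P(X=x)
= (4)×(1/7) + (10)×(1/5) + (11)×(2/7) + (14)×(3/35) + (15)×(1/35) + (19)×(9/35)
= 428/35

E[X] = 428/35


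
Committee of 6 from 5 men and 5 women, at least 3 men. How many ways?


Count by #men:
  3M,3W: C(5,3)×C(5,3)=100
  4M,2W: C(5,4)×C(5,2)=50
  5M,1W: C(5,5)×C(5,1)=5
Total = 155

155


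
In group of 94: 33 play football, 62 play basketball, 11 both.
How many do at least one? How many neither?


|A∪B| = 33+62-11 = 84
Neither = 94-84 = 10

At least one: 84; Neither: 10


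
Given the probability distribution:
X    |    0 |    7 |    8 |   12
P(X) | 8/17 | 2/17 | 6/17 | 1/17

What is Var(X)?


E[X] = 74/17
E[X²] = 626/17
Var(X) = E[X²] - (E[X])² = 626/17 - 5476/289 = 5166/289

Var(X) = 5166/289 ≈ 17.8754


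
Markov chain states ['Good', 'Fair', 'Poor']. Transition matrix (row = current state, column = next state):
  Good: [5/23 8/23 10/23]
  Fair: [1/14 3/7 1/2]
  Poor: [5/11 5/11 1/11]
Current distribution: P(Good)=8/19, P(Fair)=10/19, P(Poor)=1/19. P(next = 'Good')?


P(next=Good) = Σᵢ P(now=i)×P(i→Good)
= 8/19×5/23 + 10/19×1/14 + 1/19×5/11
= 40/437 + 5/133 + 5/209 = 5150/33649

P = 5150/33649 ≈ 0.1531


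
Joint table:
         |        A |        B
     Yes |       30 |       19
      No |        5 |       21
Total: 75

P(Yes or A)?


P(Yes∨A) = P(Yes) + P(A) - P(Yes∧A)
= (49 + 35 - 30)/75 = 54/75 = 18/25

P = 18/25 ≈ 72.00%
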